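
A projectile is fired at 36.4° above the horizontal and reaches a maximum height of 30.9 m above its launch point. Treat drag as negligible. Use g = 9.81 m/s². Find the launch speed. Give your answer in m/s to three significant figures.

41.5 m/s

At the peak v_y = 0, so v_y0 = √(2gH) = √(2 × 9.81 × 30.9) = 24.62 m/s.
v_y0 = v₀ sin θ ⇒ v₀ = 24.62 / sin 36.4° = 41.49 m/s.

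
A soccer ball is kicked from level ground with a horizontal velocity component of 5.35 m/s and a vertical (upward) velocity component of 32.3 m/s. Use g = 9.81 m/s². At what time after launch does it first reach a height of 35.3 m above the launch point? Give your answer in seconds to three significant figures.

1.38 s

Height y(t) = 32.30 t − 4.905 t² = 35.3 gives 4.905 t² − 32.30 t + 35.3 = 0.
t = [32.30 ± √(32.30² − 2·9.81·35.3)] / 9.81 = (32.30 ± 18.73) / 9.81, so t = 1.384 s or t = 5.202 s.
The first (ascending) time is 1.384 s.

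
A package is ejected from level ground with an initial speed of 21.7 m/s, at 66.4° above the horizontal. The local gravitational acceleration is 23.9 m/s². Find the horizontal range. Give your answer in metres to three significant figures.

14.5 m

Horizontal component vₓ = 21.70 cos 66.4° = 8.688 m/s; vertical v_y0 = 21.70 sin 66.4° = 19.89 m/s.
Time aloft: T = 2 v_y0 / g = 2 × 19.89 / 23.9 = 1.664 s.
Range: R = vₓ T = 8.688 × 1.664 = 14.46 m.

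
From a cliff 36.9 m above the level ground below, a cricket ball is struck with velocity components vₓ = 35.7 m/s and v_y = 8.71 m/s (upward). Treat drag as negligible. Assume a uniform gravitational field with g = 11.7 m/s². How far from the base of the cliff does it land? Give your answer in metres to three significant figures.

The projectile lands when y = 36.9 + (8.710) t − ½·11.7·t² = 0. Positive root: t = (8.710 + √(8.710² + 2·11.7·36.9)) / 11.7 = (8.710 + 30.65) / 11.7 = 3.364 s.
Horizontal distance: R = vₓ t = 35.70 × 3.364 = 120.1 m.

120 m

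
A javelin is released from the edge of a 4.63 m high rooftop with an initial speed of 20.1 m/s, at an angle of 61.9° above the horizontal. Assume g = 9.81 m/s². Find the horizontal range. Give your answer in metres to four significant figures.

Resolve: vₓ = 20.10 cos 61.9° = 9.467 m/s and v_y0 = 20.10 sin 61.9° = 17.73 m/s.
The projectile lands when y = 4.63 + (17.73) t − ½·9.81·t² = 0. Positive root: t = (17.73 + √(17.73² + 2·9.81·4.63)) / 9.81 = (17.73 + 20.13) / 9.81 = 3.859 s.
Horizontal distance: R = vₓ t = 9.467 × 3.859 = 36.54 m.

36.54 m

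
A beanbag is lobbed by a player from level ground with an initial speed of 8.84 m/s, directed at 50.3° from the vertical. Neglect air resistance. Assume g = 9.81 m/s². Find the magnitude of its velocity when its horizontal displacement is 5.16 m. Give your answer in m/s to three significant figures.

7.03 m/s

Components: vₓ = 8.840 sin 50.3° = 6.801 m/s, v_y0 = 8.840 cos 50.3° = 5.647 m/s.
Time to reach x = 5.16 m: t = x/vₓ = 5.16/6.801 = 0.7587 s.
Vertical velocity there: v_y = v_y0 − g t = 5.647 − 9.81 × 0.7587 = −1.796 m/s.
Speed: √(vₓ² + v_y²) = √(6.801² + 1.796²) = 7.035 m/s.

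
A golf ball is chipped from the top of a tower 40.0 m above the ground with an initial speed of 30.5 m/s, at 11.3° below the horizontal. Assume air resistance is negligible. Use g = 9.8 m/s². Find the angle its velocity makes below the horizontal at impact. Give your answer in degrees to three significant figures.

Components: vₓ = 30.50 cos 11.3° = 29.91 m/s, v_y0 = −5.976 m/s (downward).
The projectile lands when y = 40.0 + (−5.976) t − ½·9.80·t² = 0. Positive root: t = (−5.976 + √(5.976² + 2·9.80·40.0)) / 9.80 = (−5.976 + 28.63) / 9.80 = 2.312 s.
At impact: v_y = v_y0 − g t = −28.63 m/s; vₓ = 29.91 m/s.
Angle below horizontal: arctan(|v_y|/vₓ) = arctan(28.63/29.91) = 43.75°.

43.7°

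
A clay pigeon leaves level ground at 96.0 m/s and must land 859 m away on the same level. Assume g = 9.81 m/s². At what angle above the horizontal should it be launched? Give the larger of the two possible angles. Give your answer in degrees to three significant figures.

56.9°

From R = (v₀²/g) sin 2θ: sin 2θ = 9.81 × 859 / 9216.0 = 0.9144.
2θ = 66.12° or 180° − 66.12° = 113.9°, so θ = 33.06° or 56.94°.
The larger angle is 56.94°.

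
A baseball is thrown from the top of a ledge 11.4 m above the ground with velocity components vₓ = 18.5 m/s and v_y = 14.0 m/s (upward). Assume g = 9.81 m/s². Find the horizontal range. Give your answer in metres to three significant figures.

65.0 m

The projectile lands when y = 11.4 + (14.00) t − ½·9.81·t² = 0. Positive root: t = (14.00 + √(14.00² + 2·9.81·11.4)) / 9.81 = (14.00 + 20.49) / 9.81 = 3.515 s.
Horizontal distance: R = vₓ t = 18.50 × 3.515 = 65.03 m.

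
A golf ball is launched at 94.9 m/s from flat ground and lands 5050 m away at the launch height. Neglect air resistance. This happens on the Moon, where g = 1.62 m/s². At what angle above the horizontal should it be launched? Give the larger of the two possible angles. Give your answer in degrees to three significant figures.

Level-ground range R = v₀² sin(2θ)/g ⇒ sin(2θ) = gR/v₀² = 1.62 × 5050 / 94.9² = 0.9084.
2θ = 65.28° or 180° − 65.28° = 114.7°, so θ = 32.64° or 57.36°.
The larger angle is 57.36°.

57.4°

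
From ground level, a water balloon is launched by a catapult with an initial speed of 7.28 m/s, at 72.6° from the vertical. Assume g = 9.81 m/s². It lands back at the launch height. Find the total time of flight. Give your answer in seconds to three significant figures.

vₓ = 7.280 sin 72.6° = 6.947 m/s; v_y0 = 7.280 cos 72.6° = 2.177 m/s.
Landing at launch height ⇒ T = 2 v_y0 / g = 2 × 2.177 / 9.81 = 0.4438 s.

0.444 s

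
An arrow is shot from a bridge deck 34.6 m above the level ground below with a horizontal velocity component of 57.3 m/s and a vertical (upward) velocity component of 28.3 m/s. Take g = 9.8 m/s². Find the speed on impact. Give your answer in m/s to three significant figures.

69.0 m/s

Vertical motion (up positive, ground at y = 0): 4.900 t² − (28.30) t − 34.6 = 0, so t = (28.30 + √(28.30² + 2·9.80·34.6)) / 9.80 = (28.30 + 38.46) / 9.80 = 6.812 s.
Vertical velocity at impact: v_y = v_y0 − g t = 28.30 − 9.80 × 6.812 = −38.46 m/s.
Speed: |v| = √(vₓ² + v_y²) = √(57.30² + 38.46²) = 69.01 m/s.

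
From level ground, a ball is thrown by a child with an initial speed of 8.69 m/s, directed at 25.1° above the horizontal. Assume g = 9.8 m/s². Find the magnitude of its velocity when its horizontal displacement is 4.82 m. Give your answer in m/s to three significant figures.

8.20 m/s

Components: vₓ = 8.690 cos 25.1° = 7.869 m/s, v_y0 = 8.690 sin 25.1° = 3.686 m/s.
x = vₓ t ⇒ t = 4.82/7.869 = 0.6125 s.
Vertical velocity there: v_y = v_y0 − g t = 3.686 − 9.80 × 0.6125 = −2.316 m/s.
Speed: √(vₓ² + v_y²) = √(7.869² + 2.316²) = 8.203 m/s.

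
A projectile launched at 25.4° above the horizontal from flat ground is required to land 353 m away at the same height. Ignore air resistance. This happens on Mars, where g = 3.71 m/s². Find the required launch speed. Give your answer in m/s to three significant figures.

Level-ground range: R = v₀² sin(2θ)/g, so v₀ = √(gR / sin 2θ).
v₀ = √(3.71 × 353 / sin 50.80°) = √(1310 / 0.7749) = √1690.0 = 41.11 m/s.

41.1 m/s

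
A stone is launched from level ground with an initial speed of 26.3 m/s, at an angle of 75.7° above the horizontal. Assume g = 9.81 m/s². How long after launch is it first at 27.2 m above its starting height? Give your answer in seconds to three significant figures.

Components: vₓ = 26.30 cos 75.7° = 6.496 m/s, v_y0 = 26.30 sin 75.7° = 25.49 m/s.
Height y(t) = 25.49 t − 4.905 t² = 27.2 gives 4.905 t² − 25.49 t + 27.2 = 0.
Quadratic formula: t = (25.49 ± √115.83) / 9.81 = (25.49 ± 10.76) / 9.81 → t = 1.501 s or 3.695 s.
The first (ascending) time is 1.501 s.

1.50 s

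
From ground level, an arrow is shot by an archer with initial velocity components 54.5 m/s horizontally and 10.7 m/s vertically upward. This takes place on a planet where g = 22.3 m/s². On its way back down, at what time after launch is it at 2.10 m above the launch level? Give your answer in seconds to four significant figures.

0.6845 s

Require v_y0 t − ½ g t² = 2.10, i.e. 11.15 t² − 10.70 t + 2.10 = 0.
Quadratic formula: t = (10.70 ± √20.830) / 22.3 = (10.70 ± 4.564) / 22.3 → t = 0.2752 s or 0.6845 s.
The descending-branch root is 0.6845 s.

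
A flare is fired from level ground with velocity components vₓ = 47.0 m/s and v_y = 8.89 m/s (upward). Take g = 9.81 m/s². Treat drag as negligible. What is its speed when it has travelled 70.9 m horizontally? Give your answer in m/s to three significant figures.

Time to reach x = 70.9 m: t = x/vₓ = 70.9/47.00 = 1.509 s.
Vertical velocity there: v_y = v_y0 − g t = 8.890 − 9.81 × 1.509 = −5.908 m/s.
Speed: √(vₓ² + v_y²) = √(47.00² + 5.908²) = 47.37 m/s.

47.4 m/s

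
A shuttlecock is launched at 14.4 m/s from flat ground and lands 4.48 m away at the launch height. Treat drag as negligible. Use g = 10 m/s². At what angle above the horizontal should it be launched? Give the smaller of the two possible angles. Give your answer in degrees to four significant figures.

R = v₀² sin 2θ / g gives sin 2θ = gR/v₀² = 10.0·4.48/14.4² = 0.2160.
2θ = 12.48° or 180° − 12.48° = 167.5°, so θ = 6.239° or 83.76°.
The smaller angle is 6.239°.

6.239°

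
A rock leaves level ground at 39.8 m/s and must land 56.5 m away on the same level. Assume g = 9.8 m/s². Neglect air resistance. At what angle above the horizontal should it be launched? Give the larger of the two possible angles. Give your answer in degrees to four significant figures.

R = v₀² sin 2θ / g gives sin 2θ = gR/v₀² = 9.80·56.5/39.8² = 0.3495.
2θ = 20.46° or 180° − 20.46° = 159.5°, so θ = 10.23° or 79.77°.
The larger angle is 79.77°.

79.77°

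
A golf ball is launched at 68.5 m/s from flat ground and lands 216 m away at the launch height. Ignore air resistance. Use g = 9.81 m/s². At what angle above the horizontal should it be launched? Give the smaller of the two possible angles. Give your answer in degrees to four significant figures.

Level-ground range R = v₀² sin(2θ)/g ⇒ sin(2θ) = gR/v₀² = 9.81 × 216 / 68.5² = 0.4516.
2θ = 26.85° or 180° − 26.85° = 153.2°, so θ = 13.42° or 76.58°.
The smaller angle is 13.42°.

13.42°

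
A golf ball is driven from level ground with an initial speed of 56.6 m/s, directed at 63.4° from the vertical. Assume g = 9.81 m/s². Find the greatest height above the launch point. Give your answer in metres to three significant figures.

32.7 m

vₓ = 56.60 sin 63.4° = 50.61 m/s; v_y0 = 56.60 cos 63.4° = 25.34 m/s.
Maximum height: H = v_y0² / (2g) = 25.34² / (2 × 9.81) = 32.74 m.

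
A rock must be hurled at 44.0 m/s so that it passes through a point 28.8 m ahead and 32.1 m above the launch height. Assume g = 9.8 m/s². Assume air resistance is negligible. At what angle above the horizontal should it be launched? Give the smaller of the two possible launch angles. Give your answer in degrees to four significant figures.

Trajectory: y = x tanθ − g x² (1 + tan²θ)/(2v₀²). With x = 28.8, y = 32.1, v₀ = 44.0, g = 9.80:
2.099 tan²θ − 28.8 tanθ + (34.20) = 0.
tanθ = [28.8 ± √(28.8² − 4 × 2.099 × (34.20))] / (2 × 2.099) = (28.8 ± 23.29) / 4.199, giving tanθ = 1.313 or 12.41.
θ = 52.71° or 85.39°; the smaller is 52.71°.

52.71°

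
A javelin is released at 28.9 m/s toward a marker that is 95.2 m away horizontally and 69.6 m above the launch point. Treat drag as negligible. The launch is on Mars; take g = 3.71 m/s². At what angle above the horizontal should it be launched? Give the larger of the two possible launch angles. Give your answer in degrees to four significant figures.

73.75°

Trajectory: y = x tanθ − g x² (1 + tan²θ)/(2v₀²). With x = 95.2, y = 69.6, v₀ = 28.9, g = 3.71:
20.13 tan²θ − 95.2 tanθ + (89.73) = 0.
tanθ = [95.2 ± √(95.2² − 4 × 20.13 × (89.73))] / (2 × 20.13) = (95.2 ± 42.88) / 40.26, giving tanθ = 1.300 or 3.430.
θ = 52.42° or 73.75°; the larger is 73.75°.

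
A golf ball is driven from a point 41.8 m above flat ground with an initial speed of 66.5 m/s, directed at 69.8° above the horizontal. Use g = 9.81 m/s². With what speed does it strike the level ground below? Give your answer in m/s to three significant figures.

72.4 m/s

Components: vₓ = 66.50 cos 69.8° = 22.96 m/s, v_y0 = 66.50 sin 69.8° = 62.41 m/s.
The projectile lands when y = 41.8 + (62.41) t − ½·9.81·t² = 0. Positive root: t = (62.41 + √(62.41² + 2·9.81·41.8)) / 9.81 = (62.41 + 68.67) / 9.81 = 13.36 s.
Vertical velocity at impact: v_y = v_y0 − g t = 62.41 − 9.81 × 13.36 = −68.67 m/s.
Speed: |v| = √(vₓ² + v_y²) = √(22.96² + 68.67²) = 72.40 m/s.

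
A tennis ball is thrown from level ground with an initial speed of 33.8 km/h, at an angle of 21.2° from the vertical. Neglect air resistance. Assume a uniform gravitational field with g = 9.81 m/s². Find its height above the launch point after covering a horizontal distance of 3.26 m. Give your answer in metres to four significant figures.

Convert: 33.8 km/h = 33.8/3.6 = 9.389 m/s.
Components: vₓ = 9.389 sin 21.2° = 3.395 m/s, v_y0 = 9.389 cos 21.2° = 8.753 m/s.
Time to reach x = 3.26 m: t = x/vₓ = 3.26/3.395 = 0.9602 s.
Height: y = v_y0 t − ½ g t² = 8.753 × 0.9602 − 4.905 × 0.9602² = 8.405 − 4.522 = 3.883 m.

3.883 m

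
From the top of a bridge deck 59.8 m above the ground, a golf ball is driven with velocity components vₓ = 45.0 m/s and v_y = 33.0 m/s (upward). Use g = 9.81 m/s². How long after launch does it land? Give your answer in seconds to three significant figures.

The projectile lands when y = 59.8 + (33.00) t − ½·9.81·t² = 0. Positive root: t = (33.00 + √(33.00² + 2·9.81·59.8)) / 9.81 = (33.00 + 47.56) / 9.81 = 8.212 s.

8.21 s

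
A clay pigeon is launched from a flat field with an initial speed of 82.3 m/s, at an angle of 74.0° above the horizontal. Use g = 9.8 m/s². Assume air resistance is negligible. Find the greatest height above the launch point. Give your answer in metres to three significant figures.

Components: vₓ = 82.30 cos 74.0° = 22.68 m/s, v_y0 = 82.30 sin 74.0° = 79.11 m/s.
Maximum height: H = v_y0² / (2g) = 79.11² / (2 × 9.80) = 319.3 m.

319 m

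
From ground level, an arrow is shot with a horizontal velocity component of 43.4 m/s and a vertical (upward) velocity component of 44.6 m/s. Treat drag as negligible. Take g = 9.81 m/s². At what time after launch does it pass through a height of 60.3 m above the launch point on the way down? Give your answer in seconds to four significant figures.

7.441 s

Require v_y0 t − ½ g t² = 60.3, i.e. 4.905 t² − 44.60 t + 60.3 = 0.
Quadratic formula: t = (44.60 ± √806.07) / 9.81 = (44.60 ± 28.39) / 9.81 → t = 1.652 s or 7.441 s.
The descending-branch root is 7.441 s.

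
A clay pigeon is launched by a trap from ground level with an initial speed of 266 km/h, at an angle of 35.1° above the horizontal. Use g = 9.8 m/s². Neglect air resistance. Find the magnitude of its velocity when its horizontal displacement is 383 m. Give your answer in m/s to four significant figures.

Convert: 266 km/h = 266/3.6 = 73.89 m/s.
Components: vₓ = 73.89 cos 35.1° = 60.45 m/s, v_y0 = 73.89 sin 35.1° = 42.49 m/s.
Time to reach x = 383 m: t = x/vₓ = 383/60.45 = 6.336 s.
Vertical velocity there: v_y = v_y0 − g t = 42.49 − 9.80 × 6.336 = −19.60 m/s.
Speed: √(vₓ² + v_y²) = √(60.45² + 19.60²) = 63.55 m/s.

63.55 m/s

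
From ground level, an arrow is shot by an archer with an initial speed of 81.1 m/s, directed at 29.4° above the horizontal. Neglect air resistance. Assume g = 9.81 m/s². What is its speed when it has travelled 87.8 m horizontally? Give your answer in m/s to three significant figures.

Resolve: vₓ = 81.10 cos 29.4° = 70.66 m/s and v_y0 = 81.10 sin 29.4° = 39.81 m/s.
x = vₓ t ⇒ t = 87.8/70.66 = 1.243 s.
Vertical velocity there: v_y = v_y0 − g t = 39.81 − 9.81 × 1.243 = 27.62 m/s.
Speed: √(vₓ² + v_y²) = √(70.66² + 27.62²) = 75.86 m/s.

75.9 m/s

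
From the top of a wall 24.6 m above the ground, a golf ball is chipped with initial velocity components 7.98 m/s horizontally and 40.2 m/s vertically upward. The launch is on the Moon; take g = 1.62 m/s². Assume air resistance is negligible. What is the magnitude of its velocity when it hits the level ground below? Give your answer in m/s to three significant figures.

41.9 m/s

With up positive and y = 0 at the ground: y(t) = 24.6 + (40.20) t − 0.8100 t². Setting y = 0 and taking the positive root: t = [40.20 + √(40.20² + 2·1.62·24.6)] / 1.62 = (40.20 + 41.18) / 1.62 = 50.23 s.
Vertical velocity at impact: v_y = v_y0 − g t = 40.20 − 1.62 × 50.23 = −41.18 m/s.
Speed: |v| = √(vₓ² + v_y²) = √(7.980² + 41.18²) = 41.95 m/s.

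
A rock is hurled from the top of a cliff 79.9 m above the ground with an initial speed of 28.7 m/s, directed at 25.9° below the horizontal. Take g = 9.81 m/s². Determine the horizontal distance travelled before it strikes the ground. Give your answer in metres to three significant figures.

Resolve: vₓ = 28.70 cos 25.9° = 25.82 m/s and v_y0 = −12.54 m/s (downward).
With up positive and y = 0 at the ground: y(t) = 79.9 + (−12.54) t − 4.905 t². Setting y = 0 and taking the positive root: t = [−12.54 + √(12.54² + 2·9.81·79.9)] / 9.81 = (−12.54 + 41.53) / 9.81 = 2.956 s.
Horizontal distance: R = vₓ t = 25.82 × 2.956 = 76.31 m.

76.3 m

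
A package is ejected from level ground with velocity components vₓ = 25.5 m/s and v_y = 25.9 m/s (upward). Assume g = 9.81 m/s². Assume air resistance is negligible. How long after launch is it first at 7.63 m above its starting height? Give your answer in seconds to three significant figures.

Require v_y0 t − ½ g t² = 7.63, i.e. 4.905 t² − 25.90 t + 7.63 = 0.
Quadratic formula: t = (25.90 ± √521.11) / 9.81 = (25.90 ± 22.83) / 9.81 → t = 0.3132 s or 4.967 s.
The first (ascending) time is 0.3132 s.

0.313 s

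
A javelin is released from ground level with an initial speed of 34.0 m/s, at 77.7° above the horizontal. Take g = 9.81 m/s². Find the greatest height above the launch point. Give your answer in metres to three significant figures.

56.2 m

Components: vₓ = 34.00 cos 77.7° = 7.243 m/s, v_y0 = 34.00 sin 77.7° = 33.22 m/s.
Peak height H = v_y0² / (2g) = 1103.5 / 19.62 = 56.25 m.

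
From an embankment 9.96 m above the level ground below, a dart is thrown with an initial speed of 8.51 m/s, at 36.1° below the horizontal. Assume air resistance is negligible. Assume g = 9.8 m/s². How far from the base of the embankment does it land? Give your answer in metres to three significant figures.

6.90 m

Resolve: vₓ = 8.510 cos 36.1° = 6.876 m/s and v_y0 = −5.014 m/s (downward).
Vertical motion (up positive, ground at y = 0): 4.900 t² − (−5.014) t − 9.96 = 0, so t = (−5.014 + √(5.014² + 2·9.80·9.96)) / 9.80 = (−5.014 + 14.84) / 9.80 = 1.003 s.
Horizontal distance: R = vₓ t = 6.876 × 1.003 = 6.897 m.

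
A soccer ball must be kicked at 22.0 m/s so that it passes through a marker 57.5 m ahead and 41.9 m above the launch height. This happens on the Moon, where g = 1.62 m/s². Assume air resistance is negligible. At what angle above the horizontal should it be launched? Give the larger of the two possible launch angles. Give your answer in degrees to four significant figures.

83.98°

Trajectory: y = x tanθ − g x² (1 + tan²θ)/(2v₀²). With x = 57.5, y = 41.9, v₀ = 22.0, g = 1.62:
5.533 tan²θ − 57.5 tanθ + (47.43) = 0.
tanθ = [57.5 ± √(57.5² − 4 × 5.533 × (47.43))] / (2 × 5.533) = (57.5 ± 47.50) / 11.07, giving tanθ = 0.9035 or 9.488.
θ = 42.10° or 83.98°; the larger is 83.98°.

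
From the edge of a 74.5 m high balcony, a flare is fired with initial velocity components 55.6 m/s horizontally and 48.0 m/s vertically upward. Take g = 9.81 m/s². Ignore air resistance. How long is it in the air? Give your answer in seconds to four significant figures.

11.15 s

The projectile lands when y = 74.5 + (48.00) t − ½·9.81·t² = 0. Positive root: t = (48.00 + √(48.00² + 2·9.81·74.5)) / 9.81 = (48.00 + 61.37) / 9.81 = 11.15 s.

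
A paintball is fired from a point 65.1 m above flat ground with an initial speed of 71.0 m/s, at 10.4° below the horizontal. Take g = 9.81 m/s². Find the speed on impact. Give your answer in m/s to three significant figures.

79.5 m/s

vₓ = 71.00 cos 10.4° = 69.83 m/s; v_y0 = −12.82 m/s (downward).
The projectile lands when y = 65.1 + (−12.82) t − ½·9.81·t² = 0. Positive root: t = (−12.82 + √(12.82² + 2·9.81·65.1)) / 9.81 = (−12.82 + 37.97) / 9.81 = 2.564 s.
Vertical velocity at impact: v_y = v_y0 − g t = −12.82 − 9.81 × 2.564 = −37.97 m/s.
Speed: |v| = √(vₓ² + v_y²) = √(69.83² + 37.97²) = 79.49 m/s.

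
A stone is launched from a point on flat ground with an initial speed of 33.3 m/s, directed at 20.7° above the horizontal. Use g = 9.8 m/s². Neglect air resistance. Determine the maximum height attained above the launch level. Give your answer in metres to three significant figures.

7.07 m

Horizontal component vₓ = 33.30 cos 20.7° = 31.15 m/s; vertical v_y0 = 33.30 sin 20.7° = 11.77 m/s.
Peak height H = v_y0² / (2g) = 138.55 / 19.60 = 7.069 m.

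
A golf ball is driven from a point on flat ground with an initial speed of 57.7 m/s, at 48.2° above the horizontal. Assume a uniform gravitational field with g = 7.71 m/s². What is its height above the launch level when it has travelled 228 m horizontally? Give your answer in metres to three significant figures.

120 m

vₓ = 57.70 cos 48.2° = 38.46 m/s; v_y0 = 57.70 sin 48.2° = 43.01 m/s.
Time to reach x = 228 m: t = x/vₓ = 228/38.46 = 5.928 s.
Height: y = v_y0 t − ½ g t² = 43.01 × 5.928 − 3.855 × 5.928² = 255.0 − 135.5 = 119.5 m.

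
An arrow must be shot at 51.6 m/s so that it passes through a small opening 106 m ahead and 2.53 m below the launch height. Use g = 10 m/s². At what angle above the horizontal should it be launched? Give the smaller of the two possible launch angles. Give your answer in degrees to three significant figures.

Trajectory: y = x tanθ − g x² (1 + tan²θ)/(2v₀²). With x = 106, y = −2.53, v₀ = 51.6, g = 10.0:
21.10 tan²θ − 106 tanθ + (18.57) = 0.
tanθ = [106 ± √(106² − 4 × 21.10 × (18.57))] / (2 × 21.10) = (106 ± 98.33) / 42.20, giving tanθ = 0.1818 or 4.842.
θ = 10.30° or 78.33°; the smaller is 10.30°.

10.3°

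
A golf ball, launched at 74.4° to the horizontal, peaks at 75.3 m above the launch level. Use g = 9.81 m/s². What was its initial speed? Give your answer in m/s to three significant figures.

39.9 m/s

At the peak v_y = 0, so v_y0 = √(2gH) = √(2 × 9.81 × 75.3) = 38.44 m/s.
v_y0 = v₀ sin θ ⇒ v₀ = 38.44 / sin 74.4° = 39.91 m/s.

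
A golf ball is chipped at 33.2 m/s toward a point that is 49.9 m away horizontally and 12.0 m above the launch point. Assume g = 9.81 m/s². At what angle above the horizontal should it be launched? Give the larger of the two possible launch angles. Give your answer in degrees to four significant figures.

75.90°

Trajectory: y = x tanθ − g x² (1 + tan²θ)/(2v₀²). With x = 49.9, y = 12.0, v₀ = 33.2, g = 9.81:
11.08 tan²θ − 49.9 tanθ + (23.08) = 0.
tanθ = [49.9 ± √(49.9² − 4 × 11.08 × (23.08))] / (2 × 11.08) = (49.9 ± 38.30) / 22.16, giving tanθ = 0.5234 or 3.980.
θ = 27.63° or 75.90°; the larger is 75.90°.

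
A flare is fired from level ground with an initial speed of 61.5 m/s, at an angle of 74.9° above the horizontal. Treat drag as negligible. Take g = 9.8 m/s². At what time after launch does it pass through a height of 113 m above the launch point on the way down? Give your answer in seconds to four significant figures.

vₓ = 61.50 cos 74.9° = 16.02 m/s; v_y0 = 61.50 sin 74.9° = 59.38 m/s.
Set y = v_y0 t − ½ g t² = 113: 4.900 t² − 59.38 t + 113 = 0.
t = [59.38 ± √(59.38² − 2·9.80·113)] / 9.80 = (59.38 ± 36.20) / 9.80, so t = 2.364 s or t = 9.753 s.
The descending-branch root is 9.753 s.

9.753 s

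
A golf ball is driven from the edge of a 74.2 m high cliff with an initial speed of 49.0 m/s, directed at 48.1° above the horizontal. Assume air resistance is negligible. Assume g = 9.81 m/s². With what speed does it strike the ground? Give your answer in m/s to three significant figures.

62.1 m/s

Components: vₓ = 49.00 cos 48.1° = 32.72 m/s, v_y0 = 49.00 sin 48.1° = 36.47 m/s.
The projectile lands when y = 74.2 + (36.47) t − ½·9.81·t² = 0. Positive root: t = (36.47 + √(36.47² + 2·9.81·74.2)) / 9.81 = (36.47 + 52.78) / 9.81 = 9.098 s.
Vertical velocity at impact: v_y = v_y0 − g t = 36.47 − 9.81 × 9.098 = −52.78 m/s.
Speed: |v| = √(vₓ² + v_y²) = √(32.72² + 52.78²) = 62.10 m/s.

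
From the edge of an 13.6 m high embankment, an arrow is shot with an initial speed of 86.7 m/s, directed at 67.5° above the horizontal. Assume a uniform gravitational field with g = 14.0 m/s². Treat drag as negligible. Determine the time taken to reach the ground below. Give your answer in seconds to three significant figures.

Components: vₓ = 86.70 cos 67.5° = 33.18 m/s, v_y0 = 86.70 sin 67.5° = 80.10 m/s.
The projectile lands when y = 13.6 + (80.10) t − ½·14.0·t² = 0. Positive root: t = (80.10 + √(80.10² + 2·14.0·13.6)) / 14.0 = (80.10 + 82.44) / 14.0 = 11.61 s.

11.6 s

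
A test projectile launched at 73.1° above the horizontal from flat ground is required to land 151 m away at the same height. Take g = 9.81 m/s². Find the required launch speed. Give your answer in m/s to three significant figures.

On level ground R = v₀² sin 2θ / g ⇒ v₀ = √(gR / sin 2θ).
v₀ = √(9.81 × 151 / sin 146.2°) = √(1481 / 0.5563) = √2662.8 = 51.60 m/s.

51.6 m/s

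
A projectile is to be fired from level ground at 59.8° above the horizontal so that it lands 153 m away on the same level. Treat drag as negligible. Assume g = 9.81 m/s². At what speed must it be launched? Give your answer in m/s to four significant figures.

41.55 m/s

From R = (v₀² / g) sin 2θ: v₀ = √(gR / sin 2θ).
v₀ = √(9.81 × 153 / sin 119.6°) = √(1501 / 0.8695) = √1726.2 = 41.55 m/s.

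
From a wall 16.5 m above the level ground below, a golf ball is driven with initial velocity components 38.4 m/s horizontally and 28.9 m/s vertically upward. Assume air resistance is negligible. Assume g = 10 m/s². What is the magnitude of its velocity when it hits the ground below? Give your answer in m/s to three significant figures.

51.4 m/s

With up positive and y = 0 at the ground: y(t) = 16.5 + (28.90) t − 5.000 t². Setting y = 0 and taking the positive root: t = [28.90 + √(28.90² + 2·10.0·16.5)] / 10.0 = (28.90 + 34.14) / 10.0 = 6.304 s.
Vertical velocity at impact: v_y = v_y0 − g t = 28.90 − 10.0 × 6.304 = −34.14 m/s.
Speed: |v| = √(vₓ² + v_y²) = √(38.40² + 34.14²) = 51.38 m/s.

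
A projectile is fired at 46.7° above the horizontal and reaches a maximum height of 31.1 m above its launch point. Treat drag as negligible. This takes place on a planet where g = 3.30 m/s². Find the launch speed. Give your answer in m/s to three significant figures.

At the peak v_y = 0, so v_y0 = √(2gH) = √(2 × 3.30 × 31.1) = 14.33 m/s.
v_y0 = v₀ sin θ ⇒ v₀ = 14.33 / sin 46.7° = 19.69 m/s.

19.7 m/s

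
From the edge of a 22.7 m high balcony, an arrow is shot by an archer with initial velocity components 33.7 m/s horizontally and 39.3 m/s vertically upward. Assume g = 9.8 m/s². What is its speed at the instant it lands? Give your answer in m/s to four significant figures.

With up positive and y = 0 at the ground: y(t) = 22.7 + (39.30) t − 4.900 t². Setting y = 0 and taking the positive root: t = [39.30 + √(39.30² + 2·9.80·22.7)] / 9.80 = (39.30 + 44.60) / 9.80 = 8.562 s.
Vertical velocity at impact: v_y = v_y0 − g t = 39.30 − 9.80 × 8.562 = −44.60 m/s.
Speed: |v| = √(vₓ² + v_y²) = √(33.70² + 44.60²) = 55.90 m/s.

55.90 m/s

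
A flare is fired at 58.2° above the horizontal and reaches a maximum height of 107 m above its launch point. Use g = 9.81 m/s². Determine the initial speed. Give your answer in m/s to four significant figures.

At the peak v_y = 0, so v_y0 = √(2gH) = √(2 × 9.81 × 107) = 45.82 m/s.
v_y0 = v₀ sin θ ⇒ v₀ = 45.82 / sin 58.2° = 53.91 m/s.

53.91 m/s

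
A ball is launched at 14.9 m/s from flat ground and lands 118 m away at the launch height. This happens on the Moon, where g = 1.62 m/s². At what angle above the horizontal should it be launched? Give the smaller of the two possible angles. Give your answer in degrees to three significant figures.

29.7°

Level-ground range R = v₀² sin(2θ)/g ⇒ sin(2θ) = gR/v₀² = 1.62 × 118 / 14.9² = 0.8610.
2θ = 59.43° or 180° − 59.43° = 120.6°, so θ = 29.72° or 60.28°.
The smaller angle is 29.72°.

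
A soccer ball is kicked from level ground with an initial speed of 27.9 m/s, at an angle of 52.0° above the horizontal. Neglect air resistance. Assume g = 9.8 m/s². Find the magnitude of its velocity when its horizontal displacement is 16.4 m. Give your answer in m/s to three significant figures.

21.3 m/s

Horizontal component vₓ = 27.90 cos 52.0° = 17.18 m/s; vertical v_y0 = 27.90 sin 52.0° = 21.99 m/s.
x = vₓ t ⇒ t = 16.4/17.18 = 0.9548 s.
Vertical velocity there: v_y = v_y0 − g t = 21.99 − 9.80 × 0.9548 = 12.63 m/s.
Speed: √(vₓ² + v_y²) = √(17.18² + 12.63²) = 21.32 m/s.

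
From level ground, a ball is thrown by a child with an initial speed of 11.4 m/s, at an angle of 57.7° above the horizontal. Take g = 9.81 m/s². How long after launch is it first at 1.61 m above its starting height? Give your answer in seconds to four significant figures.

0.1844 s

vₓ = 11.40 cos 57.7° = 6.092 m/s; v_y0 = 11.40 sin 57.7° = 9.636 m/s.
Height y(t) = 9.636 t − 4.905 t² = 1.61 gives 4.905 t² − 9.636 t + 1.61 = 0.
t = [9.636 ± √(9.636² − 2·9.81·1.61)] / 9.81 = (9.636 ± 7.827) / 9.81, so t = 0.1844 s or t = 1.780 s.
The first (ascending) time is 0.1844 s.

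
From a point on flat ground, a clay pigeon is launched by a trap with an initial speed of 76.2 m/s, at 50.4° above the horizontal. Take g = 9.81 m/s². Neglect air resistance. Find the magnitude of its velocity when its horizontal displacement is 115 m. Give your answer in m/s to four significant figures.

Resolve: vₓ = 76.20 cos 50.4° = 48.57 m/s and v_y0 = 76.20 sin 50.4° = 58.71 m/s.
At x = 115 m, t = x/vₓ = 115/48.57 = 2.368 s.
Vertical velocity there: v_y = v_y0 − g t = 58.71 − 9.81 × 2.368 = 35.49 m/s.
Speed: √(vₓ² + v_y²) = √(48.57² + 35.49²) = 60.15 m/s.

60.15 m/s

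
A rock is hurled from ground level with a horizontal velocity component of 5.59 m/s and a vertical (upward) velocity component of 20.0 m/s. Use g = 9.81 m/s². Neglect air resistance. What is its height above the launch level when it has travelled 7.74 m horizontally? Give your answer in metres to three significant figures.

x = vₓ t ⇒ t = 7.74/5.590 = 1.385 s.
Height: y = v_y0 t − ½ g t² = 20.00 × 1.385 − 4.905 × 1.385² = 27.69 − 9.404 = 18.29 m.

18.3 m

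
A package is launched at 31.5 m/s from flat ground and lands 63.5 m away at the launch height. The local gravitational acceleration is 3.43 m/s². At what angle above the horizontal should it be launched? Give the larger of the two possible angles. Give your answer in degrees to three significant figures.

83.7°

From R = (v₀²/g) sin 2θ: sin 2θ = 3.43 × 63.5 / 992.25 = 0.2195.
2θ = 12.68° or 180° − 12.68° = 167.3°, so θ = 6.340° or 83.66°.
The larger angle is 83.66°.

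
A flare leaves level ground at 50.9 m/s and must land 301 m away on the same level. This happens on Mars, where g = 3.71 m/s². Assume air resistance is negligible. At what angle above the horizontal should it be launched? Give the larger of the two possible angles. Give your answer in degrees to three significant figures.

77.2°

From R = (v₀²/g) sin 2θ: sin 2θ = 3.71 × 301 / 2590.8 = 0.4310.
2θ = 25.53° or 180° − 25.53° = 154.5°, so θ = 12.77° or 77.23°.
The larger angle is 77.23°.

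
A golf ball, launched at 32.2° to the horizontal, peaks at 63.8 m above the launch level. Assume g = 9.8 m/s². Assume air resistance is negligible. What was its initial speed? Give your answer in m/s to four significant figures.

At the peak v_y = 0, so v_y0 = √(2gH) = √(2 × 9.80 × 63.8) = 35.36 m/s.
v_y0 = v₀ sin θ ⇒ v₀ = 35.36 / sin 32.2° = 66.36 m/s.

66.36 m/s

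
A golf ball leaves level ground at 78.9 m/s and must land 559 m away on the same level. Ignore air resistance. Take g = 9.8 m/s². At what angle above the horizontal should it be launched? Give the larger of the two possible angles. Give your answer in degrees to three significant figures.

59.2°

From R = (v₀²/g) sin 2θ: sin 2θ = 9.80 × 559 / 6225.2 = 0.8800.
2θ = 61.64° or 180° − 61.64° = 118.4°, so θ = 30.82° or 59.18°.
The larger angle is 59.18°.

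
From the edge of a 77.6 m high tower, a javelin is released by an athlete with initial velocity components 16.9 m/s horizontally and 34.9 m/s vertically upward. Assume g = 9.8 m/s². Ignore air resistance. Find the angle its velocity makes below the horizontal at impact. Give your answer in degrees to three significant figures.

72.1°

The projectile lands when y = 77.6 + (34.90) t − ½·9.80·t² = 0. Positive root: t = (34.90 + √(34.90² + 2·9.80·77.6)) / 9.80 = (34.90 + 52.34) / 9.80 = 8.902 s.
At impact: v_y = v_y0 − g t = −52.34 m/s; vₓ = 16.90 m/s.
Angle below horizontal: arctan(|v_y|/vₓ) = arctan(52.34/16.90) = 72.10°.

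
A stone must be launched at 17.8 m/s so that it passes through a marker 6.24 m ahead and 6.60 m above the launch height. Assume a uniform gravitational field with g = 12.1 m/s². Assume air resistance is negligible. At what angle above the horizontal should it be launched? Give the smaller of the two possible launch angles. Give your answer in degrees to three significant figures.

Trajectory: y = x tanθ − g x² (1 + tan²θ)/(2v₀²). With x = 6.24, y = 6.60, v₀ = 17.8, g = 12.1:
0.7435 tan²θ − 6.24 tanθ + (7.344) = 0.
tanθ = [6.24 ± √(6.24² − 4 × 0.7435 × (7.344))] / (2 × 0.7435) = (6.24 ± 4.135) / 1.487, giving tanθ = 1.416 or 6.977.
θ = 54.76° or 81.84°; the smaller is 54.76°.

54.8°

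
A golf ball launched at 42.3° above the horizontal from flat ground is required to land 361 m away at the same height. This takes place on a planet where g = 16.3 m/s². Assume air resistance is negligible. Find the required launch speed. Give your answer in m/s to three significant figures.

76.9 m/s

From R = (v₀² / g) sin 2θ: v₀ = √(gR / sin 2θ).
v₀ = √(16.3 × 361 / sin 84.60°) = √(5884 / 0.9956) = √5910.5 = 76.88 m/s.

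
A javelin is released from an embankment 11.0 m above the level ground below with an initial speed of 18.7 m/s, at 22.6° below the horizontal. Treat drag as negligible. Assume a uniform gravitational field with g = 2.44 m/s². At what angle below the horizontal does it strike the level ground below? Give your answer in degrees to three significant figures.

Horizontal component vₓ = 18.70 cos 22.6° = 17.26 m/s; vertical v_y0 = −7.186 m/s (downward).
The projectile lands when y = 11.0 + (−7.186) t − ½·2.44·t² = 0. Positive root: t = (−7.186 + √(7.186² + 2·2.44·11.0)) / 2.44 = (−7.186 + 10.26) / 2.44 = 1.261 s.
At impact: v_y = v_y0 − g t = −10.26 m/s; vₓ = 17.26 m/s.
Angle below horizontal: arctan(|v_y|/vₓ) = arctan(10.26/17.26) = 30.73°.

30.7°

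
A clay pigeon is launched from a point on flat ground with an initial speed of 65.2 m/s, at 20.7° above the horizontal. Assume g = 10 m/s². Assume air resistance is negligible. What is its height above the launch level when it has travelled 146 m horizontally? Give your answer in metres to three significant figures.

Horizontal component vₓ = 65.20 cos 20.7° = 60.99 m/s; vertical v_y0 = 65.20 sin 20.7° = 23.05 m/s.
At x = 146 m, t = x/vₓ = 146/60.99 = 2.394 s.
Height: y = v_y0 t − ½ g t² = 23.05 × 2.394 − 5.000 × 2.394² = 55.17 − 28.65 = 26.52 m.

26.5 m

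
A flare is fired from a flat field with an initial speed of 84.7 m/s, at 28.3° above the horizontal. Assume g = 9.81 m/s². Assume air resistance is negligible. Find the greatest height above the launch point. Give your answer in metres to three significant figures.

Components: vₓ = 84.70 cos 28.3° = 74.58 m/s, v_y0 = 84.70 sin 28.3° = 40.16 m/s.
Peak height H = v_y0² / (2g) = 1612.4 / 19.62 = 82.18 m.

82.2 m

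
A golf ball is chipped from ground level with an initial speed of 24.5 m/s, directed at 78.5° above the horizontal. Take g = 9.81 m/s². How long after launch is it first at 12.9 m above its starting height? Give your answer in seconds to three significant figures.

0.614 s

Components: vₓ = 24.50 cos 78.5° = 4.885 m/s, v_y0 = 24.50 sin 78.5° = 24.01 m/s.
Require v_y0 t − ½ g t² = 12.9, i.e. 4.905 t² − 24.01 t + 12.9 = 0.
t = [24.01 ± √(24.01² − 2·9.81·12.9)] / 9.81 = (24.01 ± 17.98) / 9.81, so t = 0.6145 s or t = 4.280 s.
The first (ascending) time is 0.6145 s.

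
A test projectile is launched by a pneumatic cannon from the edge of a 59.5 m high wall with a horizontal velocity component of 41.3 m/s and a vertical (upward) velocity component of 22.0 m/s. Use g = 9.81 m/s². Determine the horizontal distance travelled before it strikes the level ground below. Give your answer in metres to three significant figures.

264 m

The projectile lands when y = 59.5 + (22.00) t − ½·9.81·t² = 0. Positive root: t = (22.00 + √(22.00² + 2·9.81·59.5)) / 9.81 = (22.00 + 40.64) / 9.81 = 6.385 s.
Horizontal distance: R = vₓ t = 41.30 × 6.385 = 263.7 m.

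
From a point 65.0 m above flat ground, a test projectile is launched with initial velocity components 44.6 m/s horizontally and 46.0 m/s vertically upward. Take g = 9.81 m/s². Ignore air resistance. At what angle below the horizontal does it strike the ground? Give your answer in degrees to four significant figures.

The projectile lands when y = 65.0 + (46.00) t − ½·9.81·t² = 0. Positive root: t = (46.00 + √(46.00² + 2·9.81·65.0)) / 9.81 = (46.00 + 58.23) / 9.81 = 10.63 s.
At impact: v_y = v_y0 − g t = −58.23 m/s; vₓ = 44.60 m/s.
Angle below horizontal: arctan(|v_y|/vₓ) = arctan(58.23/44.60) = 52.55°.

52.55°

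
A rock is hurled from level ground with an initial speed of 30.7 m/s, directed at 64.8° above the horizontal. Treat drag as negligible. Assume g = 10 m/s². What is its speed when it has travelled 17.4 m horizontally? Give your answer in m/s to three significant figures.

19.5 m/s

Horizontal component vₓ = 30.70 cos 64.8° = 13.07 m/s; vertical v_y0 = 30.70 sin 64.8° = 27.78 m/s.
At x = 17.4 m, t = x/vₓ = 17.4/13.07 = 1.331 s.
Vertical velocity there: v_y = v_y0 − g t = 27.78 − 10.0 × 1.331 = 14.47 m/s.
Speed: √(vₓ² + v_y²) = √(13.07² + 14.47²) = 19.50 m/s.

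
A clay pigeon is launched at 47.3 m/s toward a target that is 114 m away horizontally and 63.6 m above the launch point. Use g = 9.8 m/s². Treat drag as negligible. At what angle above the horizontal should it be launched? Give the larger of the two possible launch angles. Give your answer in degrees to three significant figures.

Trajectory: y = x tanθ − g x² (1 + tan²θ)/(2v₀²). With x = 114, y = 63.6, v₀ = 47.3, g = 9.80:
28.46 tan²θ − 114 tanθ + (92.06) = 0.
tanθ = [114 ± √(114² − 4 × 28.46 × (92.06))] / (2 × 28.46) = (114 ± 50.14) / 56.93, giving tanθ = 1.122 or 2.883.
θ = 48.28° or 70.87°; the larger is 70.87°.

70.9°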